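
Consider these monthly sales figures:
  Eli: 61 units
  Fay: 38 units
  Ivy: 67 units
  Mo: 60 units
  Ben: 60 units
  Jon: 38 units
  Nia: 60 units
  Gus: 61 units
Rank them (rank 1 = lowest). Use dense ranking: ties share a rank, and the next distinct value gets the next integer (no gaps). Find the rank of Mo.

2

Sorted (ascending): 38, 38, 60, 60, 60, 61, 61, 67
The 2 values of 38 share dense rank 1.
The 3 values of 60 share dense rank 2.
The 2 values of 61 share dense rank 3.
Remaining distinct values take the next consecutive integers.
Mo has value 60 units → rank 2.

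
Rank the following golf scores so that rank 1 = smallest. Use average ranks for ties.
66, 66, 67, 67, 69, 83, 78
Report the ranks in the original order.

1.5, 1.5, 3.5, 3.5, 5, 7, 6

Sorted (ascending): 66, 66, 67, 67, 69, 78, 83
The 2 values of 66 occupy positions 1–2 → average rank (1+2)/2 = 1.5.
The 2 values of 67 occupy positions 3–4 → average rank (3+4)/2 = 3.5.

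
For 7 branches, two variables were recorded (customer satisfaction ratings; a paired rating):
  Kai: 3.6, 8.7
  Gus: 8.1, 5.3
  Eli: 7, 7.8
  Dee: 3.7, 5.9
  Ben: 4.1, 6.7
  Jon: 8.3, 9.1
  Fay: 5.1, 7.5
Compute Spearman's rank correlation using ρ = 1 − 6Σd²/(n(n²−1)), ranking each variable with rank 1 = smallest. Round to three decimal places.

Ranks of variable 1: 1, 6, 5, 2, 3, 7, 4
Ranks of variable 2: 6, 1, 5, 2, 3, 7, 4
d = r₁ − r₂: -5, 5, 0, 0, 0, 0, 0
d²: 25, 25, 0, 0, 0, 0, 0; Σd² = 50
ρ = 1 − 6·50/(7·48) = 1 − 300/336 = 0.107

0.107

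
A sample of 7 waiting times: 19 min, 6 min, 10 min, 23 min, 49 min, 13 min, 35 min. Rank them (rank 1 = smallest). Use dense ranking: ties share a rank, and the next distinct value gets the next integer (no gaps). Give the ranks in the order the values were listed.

4, 1, 2, 5, 7, 3, 6

Sorted (ascending): 6, 10, 13, 19, 23, 35, 49
No ties — each value takes its position as its rank.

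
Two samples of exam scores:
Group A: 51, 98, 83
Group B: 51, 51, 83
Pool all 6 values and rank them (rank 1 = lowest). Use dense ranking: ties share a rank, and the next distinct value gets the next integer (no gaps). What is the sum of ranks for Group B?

4

Sorted (ascending): 51, 51, 51, 83, 83, 98
The 3 values of 51 share dense rank 1.
The 2 values of 83 share dense rank 2.
Remaining distinct values take the next consecutive integers.
Group B values → pooled ranks: 51→1, 51→1, 83→2
Rank sum = 1 + 1 + 2 = 4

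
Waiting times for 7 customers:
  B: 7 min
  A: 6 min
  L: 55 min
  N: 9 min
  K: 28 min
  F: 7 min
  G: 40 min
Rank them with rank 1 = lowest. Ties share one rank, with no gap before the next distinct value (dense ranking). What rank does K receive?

4

Sorted (ascending): 6, 7, 7, 9, 28, 40, 55
The 2 values of 7 share dense rank 2.
Remaining distinct values take the next consecutive integers.
K has value 28 min → rank 4.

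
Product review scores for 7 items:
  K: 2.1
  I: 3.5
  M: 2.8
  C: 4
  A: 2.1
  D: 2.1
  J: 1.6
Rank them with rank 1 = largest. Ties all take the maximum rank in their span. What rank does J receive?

Sorted (descending): 4, 3.5, 2.8, 2.1, 2.1, 2.1, 1.6
The 3 values of 2.1 occupy positions 4–6 → each gets rank 6.
J has value 1.6 → rank 7.

7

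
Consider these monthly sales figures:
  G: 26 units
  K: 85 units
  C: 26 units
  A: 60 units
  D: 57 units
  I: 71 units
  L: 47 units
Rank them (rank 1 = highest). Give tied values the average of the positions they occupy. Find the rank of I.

Sorted (descending): 85, 71, 60, 57, 47, 26, 26
The 2 values of 26 occupy positions 6–7 → average rank (6+7)/2 = 6.5.
I has value 71 units → rank 2.

2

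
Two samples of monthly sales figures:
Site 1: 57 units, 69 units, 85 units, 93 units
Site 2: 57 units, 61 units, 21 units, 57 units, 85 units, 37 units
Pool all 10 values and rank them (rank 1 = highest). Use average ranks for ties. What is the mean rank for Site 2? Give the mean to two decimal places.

6.75

Sorted (descending): 93, 85, 85, 69, 61, 57, 57, 57, 37, 21
The 2 values of 85 occupy positions 2–3 → average rank (2+3)/2 = 2.5.
The 3 values of 57 occupy positions 6–8 → average rank 7.
Site 2 values → pooled ranks: 57→7, 61→5, 21→10, 57→7, 85→2.5, 37→9
Mean rank = (7 + 5 + 10 + 7 + 2.5 + 9) / 6 = 6.75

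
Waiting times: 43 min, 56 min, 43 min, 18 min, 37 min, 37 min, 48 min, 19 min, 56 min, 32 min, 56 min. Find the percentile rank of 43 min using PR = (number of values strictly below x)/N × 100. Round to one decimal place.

N = 11.
Strictly below 43: 5. Equal to 43: 2.
PR = 5/11 × 100 = 45.5

45.5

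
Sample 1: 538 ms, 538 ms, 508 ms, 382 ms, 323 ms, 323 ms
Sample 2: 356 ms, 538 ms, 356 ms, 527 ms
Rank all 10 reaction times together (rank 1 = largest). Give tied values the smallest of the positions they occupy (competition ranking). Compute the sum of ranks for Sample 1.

Sorted (descending): 538, 538, 538, 527, 508, 382, 356, 356, 323, 323
The 3 values of 538 occupy positions 1–3 → each gets rank 1.
The 2 values of 356 occupy positions 7–8 → each gets rank 7.
The 2 values of 323 occupy positions 9–10 → each gets rank 9.
Sample 1 values → pooled ranks: 538→1, 538→1, 508→5, 382→6, 323→9, 323→9
Rank sum = 1 + 1 + 5 + 6 + 9 + 9 = 31

31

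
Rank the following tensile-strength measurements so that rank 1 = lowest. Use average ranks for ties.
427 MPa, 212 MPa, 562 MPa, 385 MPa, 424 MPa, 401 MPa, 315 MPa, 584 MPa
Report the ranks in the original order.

Sorted (ascending): 212, 315, 385, 401, 424, 427, 562, 584
No ties — each value takes its position as its rank.

6, 1, 7, 3, 5, 4, 2, 8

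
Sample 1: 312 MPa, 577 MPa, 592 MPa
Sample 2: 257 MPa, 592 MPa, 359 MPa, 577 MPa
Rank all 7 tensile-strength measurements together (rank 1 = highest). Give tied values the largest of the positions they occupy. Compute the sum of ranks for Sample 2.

Sorted (descending): 592, 592, 577, 577, 359, 312, 257
The 2 values of 592 occupy positions 1–2 → each gets rank 2.
The 2 values of 577 occupy positions 3–4 → each gets rank 4.
Sample 2 values → pooled ranks: 257→7, 592→2, 359→5, 577→4
Rank sum = 7 + 2 + 5 + 4 = 18

18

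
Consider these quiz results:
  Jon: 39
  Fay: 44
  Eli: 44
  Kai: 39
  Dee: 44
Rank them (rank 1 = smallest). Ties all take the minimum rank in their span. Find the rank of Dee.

Sorted (ascending): 39, 39, 44, 44, 44
The 2 values of 39 occupy positions 1–2 → each gets rank 1.
The 3 values of 44 occupy positions 3–5 → each gets rank 3.
Dee has value 44 → rank 3.

3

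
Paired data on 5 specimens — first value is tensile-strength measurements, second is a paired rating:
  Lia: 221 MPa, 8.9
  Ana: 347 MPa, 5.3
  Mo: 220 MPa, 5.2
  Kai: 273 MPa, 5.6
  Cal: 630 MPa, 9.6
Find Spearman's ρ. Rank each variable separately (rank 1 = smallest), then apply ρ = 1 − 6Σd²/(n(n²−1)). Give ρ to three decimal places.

0.600

Ranks of variable 1: 2, 4, 1, 3, 5
Ranks of variable 2: 4, 2, 1, 3, 5
d = r₁ − r₂: -2, 2, 0, 0, 0
d²: 4, 4, 0, 0, 0; Σd² = 8
ρ = 1 − 6·8/(5·24) = 1 − 48/120 = 0.600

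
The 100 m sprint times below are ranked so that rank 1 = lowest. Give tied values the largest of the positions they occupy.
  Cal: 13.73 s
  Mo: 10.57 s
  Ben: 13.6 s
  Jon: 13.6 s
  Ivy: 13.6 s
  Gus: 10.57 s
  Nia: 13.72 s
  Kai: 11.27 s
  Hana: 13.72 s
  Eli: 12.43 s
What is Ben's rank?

Sorted (ascending): 10.57, 10.57, 11.27, 12.43, 13.6, 13.6, 13.6, 13.72, 13.72, 13.73
The 2 values of 10.57 occupy positions 1–2 → each gets rank 2.
The 3 values of 13.6 occupy positions 5–7 → each gets rank 7.
The 2 values of 13.72 occupy positions 8–9 → each gets rank 9.
Ben has value 13.6 s → rank 7.

7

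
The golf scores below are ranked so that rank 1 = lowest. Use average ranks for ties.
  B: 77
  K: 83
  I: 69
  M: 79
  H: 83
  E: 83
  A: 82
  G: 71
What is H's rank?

Sorted (ascending): 69, 71, 77, 79, 82, 83, 83, 83
The 3 values of 83 occupy positions 6–8 → average rank 7.
H has value 83 → rank 7.

7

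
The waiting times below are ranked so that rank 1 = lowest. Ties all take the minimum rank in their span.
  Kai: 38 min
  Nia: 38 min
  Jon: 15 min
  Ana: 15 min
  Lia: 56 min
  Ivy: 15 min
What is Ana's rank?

Sorted (ascending): 15, 15, 15, 38, 38, 56
The 3 values of 15 occupy positions 1–3 → each gets rank 1.
The 2 values of 38 occupy positions 4–5 → each gets rank 4.
Ana has value 15 min → rank 1.

1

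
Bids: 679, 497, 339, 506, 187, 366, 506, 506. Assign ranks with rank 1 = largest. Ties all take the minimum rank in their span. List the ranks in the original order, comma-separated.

1, 5, 7, 2, 8, 6, 2, 2

Sorted (descending): 679, 506, 506, 506, 497, 366, 339, 187
The 3 values of 506 occupy positions 2–4 → each gets rank 2.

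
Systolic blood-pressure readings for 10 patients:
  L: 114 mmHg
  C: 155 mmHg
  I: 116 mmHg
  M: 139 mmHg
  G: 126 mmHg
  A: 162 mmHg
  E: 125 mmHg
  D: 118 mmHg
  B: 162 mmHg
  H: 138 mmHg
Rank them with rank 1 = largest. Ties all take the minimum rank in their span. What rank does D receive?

8

Sorted (descending): 162, 162, 155, 139, 138, 126, 125, 118, 116, 114
The 2 values of 162 occupy positions 1–2 → each gets rank 1.
D has value 118 mmHg → rank 8.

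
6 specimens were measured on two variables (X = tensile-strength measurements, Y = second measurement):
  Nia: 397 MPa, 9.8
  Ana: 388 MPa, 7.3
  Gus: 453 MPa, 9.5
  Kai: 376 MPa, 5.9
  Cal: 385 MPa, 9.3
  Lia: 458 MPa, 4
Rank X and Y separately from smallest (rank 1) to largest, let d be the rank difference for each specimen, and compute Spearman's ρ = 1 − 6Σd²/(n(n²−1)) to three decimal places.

Ranks of variable 1: 4, 3, 5, 1, 2, 6
Ranks of variable 2: 6, 3, 5, 2, 4, 1
d = r₁ − r₂: -2, 0, 0, -1, -2, 5
d²: 4, 0, 0, 1, 4, 25; Σd² = 34
ρ = 1 − 6·34/(6·35) = 1 − 204/210 = 0.029

0.029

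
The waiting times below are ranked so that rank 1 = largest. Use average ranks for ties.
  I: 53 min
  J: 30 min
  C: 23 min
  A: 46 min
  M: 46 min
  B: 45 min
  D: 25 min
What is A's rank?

2.5

Sorted (descending): 53, 46, 46, 45, 30, 25, 23
The 2 values of 46 occupy positions 2–3 → average rank (2+3)/2 = 2.5.
A has value 46 min → rank 2.5.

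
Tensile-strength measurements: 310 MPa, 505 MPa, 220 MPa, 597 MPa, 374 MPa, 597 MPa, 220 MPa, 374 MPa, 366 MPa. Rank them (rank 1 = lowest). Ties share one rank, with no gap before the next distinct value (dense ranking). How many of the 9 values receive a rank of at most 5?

7

Sorted (ascending): 220, 220, 310, 366, 374, 374, 505, 597, 597
The 2 values of 220 share dense rank 1.
The 2 values of 374 share dense rank 4.
The 2 values of 597 share dense rank 6.
Remaining distinct values take the next consecutive integers.
Ranks ≤ 5: {1, 1, 2, 3, 4, 4, 5} → 7 values.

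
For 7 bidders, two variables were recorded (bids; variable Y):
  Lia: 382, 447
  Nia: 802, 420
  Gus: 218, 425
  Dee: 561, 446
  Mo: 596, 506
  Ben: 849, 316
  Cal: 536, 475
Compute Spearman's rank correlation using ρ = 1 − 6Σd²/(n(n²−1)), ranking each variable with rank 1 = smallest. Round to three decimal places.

-0.393

Ranks of variable 1: 2, 6, 1, 4, 5, 7, 3
Ranks of variable 2: 5, 2, 3, 4, 7, 1, 6
d = r₁ − r₂: -3, 4, -2, 0, -2, 6, -3
d²: 9, 16, 4, 0, 4, 36, 9; Σd² = 78
ρ = 1 − 6·78/(7·48) = 1 − 468/336 = -0.393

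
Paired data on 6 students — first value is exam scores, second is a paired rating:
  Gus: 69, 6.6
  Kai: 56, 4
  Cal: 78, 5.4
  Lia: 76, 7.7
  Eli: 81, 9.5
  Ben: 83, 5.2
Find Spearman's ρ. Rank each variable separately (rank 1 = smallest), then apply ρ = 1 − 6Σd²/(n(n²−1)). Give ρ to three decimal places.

Ranks of variable 1: 2, 1, 4, 3, 5, 6
Ranks of variable 2: 4, 1, 3, 5, 6, 2
d = r₁ − r₂: -2, 0, 1, -2, -1, 4
d²: 4, 0, 1, 4, 1, 16; Σd² = 26
ρ = 1 − 6·26/(6·35) = 1 − 156/210 = 0.257

0.257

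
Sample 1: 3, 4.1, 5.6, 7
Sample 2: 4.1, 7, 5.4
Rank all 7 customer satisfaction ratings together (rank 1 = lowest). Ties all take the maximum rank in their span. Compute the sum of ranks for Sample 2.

14

Sorted (ascending): 3, 4.1, 4.1, 5.4, 5.6, 7, 7
The 2 values of 4.1 occupy positions 2–3 → each gets rank 3.
The 2 values of 7 occupy positions 6–7 → each gets rank 7.
Sample 2 values → pooled ranks: 4.1→3, 7→7, 5.4→4
Rank sum = 3 + 7 + 4 = 14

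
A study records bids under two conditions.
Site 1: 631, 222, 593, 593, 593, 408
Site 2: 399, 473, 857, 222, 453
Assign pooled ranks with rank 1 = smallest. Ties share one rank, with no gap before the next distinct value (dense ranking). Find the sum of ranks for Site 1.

Sorted (ascending): 222, 222, 399, 408, 453, 473, 593, 593, 593, 631, 857
The 2 values of 222 share dense rank 1.
The 3 values of 593 share dense rank 6.
Remaining distinct values take the next consecutive integers.
Site 1 values → pooled ranks: 631→7, 222→1, 593→6, 593→6, 593→6, 408→3
Rank sum = 7 + 1 + 6 + 6 + 6 + 3 = 29

29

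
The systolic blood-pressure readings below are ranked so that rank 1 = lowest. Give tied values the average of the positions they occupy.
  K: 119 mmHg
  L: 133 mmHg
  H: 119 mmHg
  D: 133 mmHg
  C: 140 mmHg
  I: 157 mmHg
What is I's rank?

6

Sorted (ascending): 119, 119, 133, 133, 140, 157
The 2 values of 119 occupy positions 1–2 → average rank (1+2)/2 = 1.5.
The 2 values of 133 occupy positions 3–4 → average rank (3+4)/2 = 3.5.
I has value 157 mmHg → rank 6.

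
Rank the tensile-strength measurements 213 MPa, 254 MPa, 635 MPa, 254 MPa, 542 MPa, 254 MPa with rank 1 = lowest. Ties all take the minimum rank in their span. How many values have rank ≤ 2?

Sorted (ascending): 213, 254, 254, 254, 542, 635
The 3 values of 254 occupy positions 2–4 → each gets rank 2.
Ranks ≤ 2: {1, 2, 2, 2} → 4 values.

4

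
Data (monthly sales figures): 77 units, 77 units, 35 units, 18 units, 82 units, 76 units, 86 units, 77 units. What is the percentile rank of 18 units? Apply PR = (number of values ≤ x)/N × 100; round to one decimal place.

12.5

N = 8.
Strictly below 18: 0. Equal to 18: 1.
PR = 1/8 × 100 = 12.5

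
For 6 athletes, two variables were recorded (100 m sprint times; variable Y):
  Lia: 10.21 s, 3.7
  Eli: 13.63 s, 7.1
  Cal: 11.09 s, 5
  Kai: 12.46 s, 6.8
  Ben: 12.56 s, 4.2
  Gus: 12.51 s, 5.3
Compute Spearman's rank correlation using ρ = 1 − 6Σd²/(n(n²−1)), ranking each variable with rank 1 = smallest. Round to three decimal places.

0.600

Ranks of variable 1: 1, 6, 2, 3, 5, 4
Ranks of variable 2: 1, 6, 3, 5, 2, 4
d = r₁ − r₂: 0, 0, -1, -2, 3, 0
d²: 0, 0, 1, 4, 9, 0; Σd² = 14
ρ = 1 − 6·14/(6·35) = 1 − 84/210 = 0.600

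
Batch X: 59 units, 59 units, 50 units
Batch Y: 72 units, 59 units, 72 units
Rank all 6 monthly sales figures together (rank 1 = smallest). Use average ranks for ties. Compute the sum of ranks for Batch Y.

Sorted (ascending): 50, 59, 59, 59, 72, 72
The 3 values of 59 occupy positions 2–4 → average rank 3.
The 2 values of 72 occupy positions 5–6 → average rank (5+6)/2 = 5.5.
Batch Y values → pooled ranks: 72→5.5, 59→3, 72→5.5
Rank sum = 5.5 + 3 + 5.5 = 14

14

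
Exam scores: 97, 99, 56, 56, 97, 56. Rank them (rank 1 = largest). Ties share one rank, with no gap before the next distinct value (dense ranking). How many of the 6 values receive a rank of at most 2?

Sorted (descending): 99, 97, 97, 56, 56, 56
The 2 values of 97 share dense rank 2.
The 3 values of 56 share dense rank 3.
Remaining distinct values take the next consecutive integers.
Ranks ≤ 2: {1, 2, 2} → 3 values.

3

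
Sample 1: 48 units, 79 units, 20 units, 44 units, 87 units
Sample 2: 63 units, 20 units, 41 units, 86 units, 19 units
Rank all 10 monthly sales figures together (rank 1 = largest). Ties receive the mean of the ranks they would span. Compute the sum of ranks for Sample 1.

Sorted (descending): 87, 86, 79, 63, 48, 44, 41, 20, 20, 19
The 2 values of 20 occupy positions 8–9 → average rank (8+9)/2 = 8.5.
Sample 1 values → pooled ranks: 48→5, 79→3, 20→8.5, 44→6, 87→1
Rank sum = 5 + 3 + 8.5 + 6 + 1 = 23.5

23.5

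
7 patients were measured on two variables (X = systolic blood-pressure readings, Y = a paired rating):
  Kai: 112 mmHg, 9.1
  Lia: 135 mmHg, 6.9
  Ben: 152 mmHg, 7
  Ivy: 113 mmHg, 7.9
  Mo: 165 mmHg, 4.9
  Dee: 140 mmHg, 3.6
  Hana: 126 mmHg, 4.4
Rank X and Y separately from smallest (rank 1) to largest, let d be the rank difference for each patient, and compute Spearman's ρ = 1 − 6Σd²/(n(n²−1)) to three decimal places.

-0.536

Ranks of variable 1: 1, 4, 6, 2, 7, 5, 3
Ranks of variable 2: 7, 4, 5, 6, 3, 1, 2
d = r₁ − r₂: -6, 0, 1, -4, 4, 4, 1
d²: 36, 0, 1, 16, 16, 16, 1; Σd² = 86
ρ = 1 − 6·86/(7·48) = 1 − 516/336 = -0.536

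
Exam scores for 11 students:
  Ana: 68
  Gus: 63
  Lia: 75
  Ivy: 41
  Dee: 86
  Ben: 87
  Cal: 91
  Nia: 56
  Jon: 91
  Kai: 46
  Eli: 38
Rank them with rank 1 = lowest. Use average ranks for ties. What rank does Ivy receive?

Sorted (ascending): 38, 41, 46, 56, 63, 68, 75, 86, 87, 91, 91
The 2 values of 91 occupy positions 10–11 → average rank (10+11)/2 = 10.5.
Ivy has value 41 → rank 2.

2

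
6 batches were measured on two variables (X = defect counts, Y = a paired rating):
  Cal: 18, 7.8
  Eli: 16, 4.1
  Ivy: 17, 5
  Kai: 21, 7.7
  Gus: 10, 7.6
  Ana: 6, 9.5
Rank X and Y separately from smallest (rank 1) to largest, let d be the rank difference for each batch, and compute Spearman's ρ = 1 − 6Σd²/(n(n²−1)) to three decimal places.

-0.086

Ranks of variable 1: 5, 3, 4, 6, 2, 1
Ranks of variable 2: 5, 1, 2, 4, 3, 6
d = r₁ − r₂: 0, 2, 2, 2, -1, -5
d²: 0, 4, 4, 4, 1, 25; Σd² = 38
ρ = 1 − 6·38/(6·35) = 1 − 228/210 = -0.086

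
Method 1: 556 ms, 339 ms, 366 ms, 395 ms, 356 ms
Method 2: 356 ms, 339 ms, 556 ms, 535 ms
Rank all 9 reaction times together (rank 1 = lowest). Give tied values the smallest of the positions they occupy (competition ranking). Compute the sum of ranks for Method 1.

23

Sorted (ascending): 339, 339, 356, 356, 366, 395, 535, 556, 556
The 2 values of 339 occupy positions 1–2 → each gets rank 1.
The 2 values of 356 occupy positions 3–4 → each gets rank 3.
The 2 values of 556 occupy positions 8–9 → each gets rank 8.
Method 1 values → pooled ranks: 556→8, 339→1, 366→5, 395→6, 356→3
Rank sum = 8 + 1 + 5 + 6 + 3 = 23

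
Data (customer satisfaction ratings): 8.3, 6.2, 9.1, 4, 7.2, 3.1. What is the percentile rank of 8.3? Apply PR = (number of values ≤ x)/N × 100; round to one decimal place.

83.3

N = 6.
Strictly below 8.3: 4. Equal to 8.3: 1.
PR = 5/6 × 100 = 83.3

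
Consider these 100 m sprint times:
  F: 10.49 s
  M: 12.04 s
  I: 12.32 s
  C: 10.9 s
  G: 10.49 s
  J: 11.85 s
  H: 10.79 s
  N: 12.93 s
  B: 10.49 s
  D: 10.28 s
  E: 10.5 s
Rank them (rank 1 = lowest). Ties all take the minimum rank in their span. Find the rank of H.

6

Sorted (ascending): 10.28, 10.49, 10.49, 10.49, 10.5, 10.79, 10.9, 11.85, 12.04, 12.32, 12.93
The 3 values of 10.49 occupy positions 2–4 → each gets rank 2.
H has value 10.79 s → rank 6.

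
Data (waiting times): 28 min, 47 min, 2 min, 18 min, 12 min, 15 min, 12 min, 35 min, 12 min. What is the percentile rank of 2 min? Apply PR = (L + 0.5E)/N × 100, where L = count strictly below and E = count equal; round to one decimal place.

N = 9.
Strictly below 2: 0. Equal to 2: 1.
PR = (0 + 0.5·1)/9 × 100 = 5.6

5.6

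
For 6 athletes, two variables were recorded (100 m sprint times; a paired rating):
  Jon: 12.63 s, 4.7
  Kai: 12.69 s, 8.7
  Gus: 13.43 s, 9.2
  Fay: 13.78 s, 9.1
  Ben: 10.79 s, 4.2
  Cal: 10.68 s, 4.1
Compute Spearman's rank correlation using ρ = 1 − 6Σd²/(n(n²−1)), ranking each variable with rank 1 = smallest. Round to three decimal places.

Ranks of variable 1: 3, 4, 5, 6, 2, 1
Ranks of variable 2: 3, 4, 6, 5, 2, 1
d = r₁ − r₂: 0, 0, -1, 1, 0, 0
d²: 0, 0, 1, 1, 0, 0; Σd² = 2
ρ = 1 − 6·2/(6·35) = 1 − 12/210 = 0.943

0.943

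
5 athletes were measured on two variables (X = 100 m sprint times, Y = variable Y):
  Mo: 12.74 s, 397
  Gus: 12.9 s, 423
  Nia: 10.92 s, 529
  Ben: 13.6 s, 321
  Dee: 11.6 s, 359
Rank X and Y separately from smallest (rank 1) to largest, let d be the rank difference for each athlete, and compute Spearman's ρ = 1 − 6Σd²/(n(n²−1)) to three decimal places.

-0.600

Ranks of variable 1: 3, 4, 1, 5, 2
Ranks of variable 2: 3, 4, 5, 1, 2
d = r₁ − r₂: 0, 0, -4, 4, 0
d²: 0, 0, 16, 16, 0; Σd² = 32
ρ = 1 − 6·32/(5·24) = 1 − 192/120 = -0.600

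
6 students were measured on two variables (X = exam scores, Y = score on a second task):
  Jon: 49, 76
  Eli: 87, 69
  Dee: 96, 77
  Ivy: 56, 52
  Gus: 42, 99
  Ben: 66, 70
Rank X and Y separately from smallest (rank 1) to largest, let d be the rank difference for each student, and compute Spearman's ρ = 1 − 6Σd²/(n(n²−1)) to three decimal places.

Ranks of variable 1: 2, 5, 6, 3, 1, 4
Ranks of variable 2: 4, 2, 5, 1, 6, 3
d = r₁ − r₂: -2, 3, 1, 2, -5, 1
d²: 4, 9, 1, 4, 25, 1; Σd² = 44
ρ = 1 − 6·44/(6·35) = 1 − 264/210 = -0.257

-0.257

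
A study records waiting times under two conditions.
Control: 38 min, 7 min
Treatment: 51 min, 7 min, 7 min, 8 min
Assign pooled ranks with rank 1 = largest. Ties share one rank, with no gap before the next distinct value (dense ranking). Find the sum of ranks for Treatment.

Sorted (descending): 51, 38, 8, 7, 7, 7
The 3 values of 7 share dense rank 4.
Remaining distinct values take the next consecutive integers.
Treatment values → pooled ranks: 51→1, 7→4, 7→4, 8→3
Rank sum = 1 + 4 + 4 + 3 = 12

12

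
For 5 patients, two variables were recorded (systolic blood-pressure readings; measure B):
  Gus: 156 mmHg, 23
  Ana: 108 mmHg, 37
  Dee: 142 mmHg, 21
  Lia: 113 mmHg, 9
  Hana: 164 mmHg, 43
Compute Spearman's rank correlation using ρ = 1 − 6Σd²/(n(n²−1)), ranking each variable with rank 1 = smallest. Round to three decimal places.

Ranks of variable 1: 4, 1, 3, 2, 5
Ranks of variable 2: 3, 4, 2, 1, 5
d = r₁ − r₂: 1, -3, 1, 1, 0
d²: 1, 9, 1, 1, 0; Σd² = 12
ρ = 1 − 6·12/(5·24) = 1 − 72/120 = 0.400

0.400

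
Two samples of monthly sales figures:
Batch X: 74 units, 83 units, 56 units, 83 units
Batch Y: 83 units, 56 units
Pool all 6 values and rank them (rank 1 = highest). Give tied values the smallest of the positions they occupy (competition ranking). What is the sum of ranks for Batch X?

Sorted (descending): 83, 83, 83, 74, 56, 56
The 3 values of 83 occupy positions 1–3 → each gets rank 1.
The 2 values of 56 occupy positions 5–6 → each gets rank 5.
Batch X values → pooled ranks: 74→4, 83→1, 56→5, 83→1
Rank sum = 4 + 1 + 5 + 1 = 11

11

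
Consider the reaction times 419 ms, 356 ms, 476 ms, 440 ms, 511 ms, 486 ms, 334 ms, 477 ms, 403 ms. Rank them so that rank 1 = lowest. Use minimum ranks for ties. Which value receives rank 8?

Sorted (ascending): 334, 356, 403, 419, 440, 476, 477, 486, 511
No ties — each value takes its position as its rank.
Rank 8 → value 486.

486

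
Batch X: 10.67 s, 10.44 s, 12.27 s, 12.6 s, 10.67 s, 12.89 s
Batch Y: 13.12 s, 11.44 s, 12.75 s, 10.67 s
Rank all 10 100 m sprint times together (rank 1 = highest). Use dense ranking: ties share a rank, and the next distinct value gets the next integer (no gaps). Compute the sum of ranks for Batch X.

33

Sorted (descending): 13.12, 12.89, 12.75, 12.6, 12.27, 11.44, 10.67, 10.67, 10.67, 10.44
The 3 values of 10.67 share dense rank 7.
Remaining distinct values take the next consecutive integers.
Batch X values → pooled ranks: 10.67→7, 10.44→8, 12.27→5, 12.6→4, 10.67→7, 12.89→2
Rank sum = 7 + 8 + 5 + 4 + 7 + 2 = 33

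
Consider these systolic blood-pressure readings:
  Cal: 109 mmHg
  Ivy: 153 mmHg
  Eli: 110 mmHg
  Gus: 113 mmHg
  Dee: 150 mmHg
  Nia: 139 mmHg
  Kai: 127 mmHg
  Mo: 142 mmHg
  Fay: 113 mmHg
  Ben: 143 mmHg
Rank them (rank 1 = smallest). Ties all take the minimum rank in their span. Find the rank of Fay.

3

Sorted (ascending): 109, 110, 113, 113, 127, 139, 142, 143, 150, 153
The 2 values of 113 occupy positions 3–4 → each gets rank 3.
Fay has value 113 mmHg → rank 3.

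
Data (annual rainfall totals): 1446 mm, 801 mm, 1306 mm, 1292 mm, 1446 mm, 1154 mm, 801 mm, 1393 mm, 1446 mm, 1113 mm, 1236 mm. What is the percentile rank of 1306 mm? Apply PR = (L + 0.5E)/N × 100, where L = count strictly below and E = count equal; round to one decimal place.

N = 11.
Strictly below 1306: 6. Equal to 1306: 1.
PR = (6 + 0.5·1)/11 × 100 = 59.1

59.1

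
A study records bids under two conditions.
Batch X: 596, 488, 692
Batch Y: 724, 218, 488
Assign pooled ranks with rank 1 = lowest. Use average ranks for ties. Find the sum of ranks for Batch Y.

Sorted (ascending): 218, 488, 488, 596, 692, 724
The 2 values of 488 occupy positions 2–3 → average rank (2+3)/2 = 2.5.
Batch Y values → pooled ranks: 724→6, 218→1, 488→2.5
Rank sum = 6 + 1 + 2.5 = 9.5

9.5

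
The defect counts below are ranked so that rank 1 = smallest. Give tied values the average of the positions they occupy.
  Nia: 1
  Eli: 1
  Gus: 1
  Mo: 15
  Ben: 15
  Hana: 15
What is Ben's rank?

5

Sorted (ascending): 1, 1, 1, 15, 15, 15
The 3 values of 1 occupy positions 1–3 → average rank 2.
The 3 values of 15 occupy positions 4–6 → average rank 5.
Ben has value 15 → rank 5.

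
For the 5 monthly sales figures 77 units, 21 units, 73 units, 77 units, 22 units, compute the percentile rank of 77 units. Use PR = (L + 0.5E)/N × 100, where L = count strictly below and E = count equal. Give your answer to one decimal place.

N = 5.
Strictly below 77: 3. Equal to 77: 2.
PR = (3 + 0.5·2)/5 × 100 = 80.0

80.0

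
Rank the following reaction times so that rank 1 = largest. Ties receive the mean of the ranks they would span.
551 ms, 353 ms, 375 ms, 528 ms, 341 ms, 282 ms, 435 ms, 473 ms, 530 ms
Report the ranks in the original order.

1, 7, 6, 3, 8, 9, 5, 4, 2

Sorted (descending): 551, 530, 528, 473, 435, 375, 353, 341, 282
No ties — each value takes its position as its rank.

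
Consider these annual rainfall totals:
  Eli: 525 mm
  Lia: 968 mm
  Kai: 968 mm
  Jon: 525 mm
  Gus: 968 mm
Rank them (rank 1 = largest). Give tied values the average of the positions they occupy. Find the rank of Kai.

2

Sorted (descending): 968, 968, 968, 525, 525
The 3 values of 968 occupy positions 1–3 → average rank 2.
The 2 values of 525 occupy positions 4–5 → average rank (4+5)/2 = 4.5.
Kai has value 968 mm → rank 2.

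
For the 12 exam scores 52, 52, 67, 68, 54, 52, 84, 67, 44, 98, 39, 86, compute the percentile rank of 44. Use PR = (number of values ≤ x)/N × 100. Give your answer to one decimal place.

16.7

N = 12.
Strictly below 44: 1. Equal to 44: 1.
PR = 2/12 × 100 = 16.7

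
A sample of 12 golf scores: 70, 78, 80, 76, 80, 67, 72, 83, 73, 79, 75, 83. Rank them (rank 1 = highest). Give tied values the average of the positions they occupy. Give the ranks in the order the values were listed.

Sorted (descending): 83, 83, 80, 80, 79, 78, 76, 75, 73, 72, 70, 67
The 2 values of 83 occupy positions 1–2 → average rank (1+2)/2 = 1.5.
The 2 values of 80 occupy positions 3–4 → average rank (3+4)/2 = 3.5.

11, 6, 3.5, 7, 3.5, 12, 10, 1.5, 9, 5, 8, 1.5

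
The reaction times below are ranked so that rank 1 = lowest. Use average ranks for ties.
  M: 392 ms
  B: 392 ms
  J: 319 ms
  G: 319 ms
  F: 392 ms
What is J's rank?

Sorted (ascending): 319, 319, 392, 392, 392
The 2 values of 319 occupy positions 1–2 → average rank (1+2)/2 = 1.5.
The 3 values of 392 occupy positions 3–5 → average rank 4.
J has value 319 ms → rank 1.5.

1.5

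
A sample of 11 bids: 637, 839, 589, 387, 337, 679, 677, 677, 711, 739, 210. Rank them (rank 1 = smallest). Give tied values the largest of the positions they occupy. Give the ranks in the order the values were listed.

5, 11, 4, 3, 2, 8, 7, 7, 9, 10, 1

Sorted (ascending): 210, 337, 387, 589, 637, 677, 677, 679, 711, 739, 839
The 2 values of 677 occupy positions 6–7 → each gets rank 7.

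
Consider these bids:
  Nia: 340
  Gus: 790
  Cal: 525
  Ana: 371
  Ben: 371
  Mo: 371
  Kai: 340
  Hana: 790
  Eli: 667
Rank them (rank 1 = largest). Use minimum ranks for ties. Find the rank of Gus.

1

Sorted (descending): 790, 790, 667, 525, 371, 371, 371, 340, 340
The 2 values of 790 occupy positions 1–2 → each gets rank 1.
The 3 values of 371 occupy positions 5–7 → each gets rank 5.
The 2 values of 340 occupy positions 8–9 → each gets rank 8.
Gus has value 790 → rank 1.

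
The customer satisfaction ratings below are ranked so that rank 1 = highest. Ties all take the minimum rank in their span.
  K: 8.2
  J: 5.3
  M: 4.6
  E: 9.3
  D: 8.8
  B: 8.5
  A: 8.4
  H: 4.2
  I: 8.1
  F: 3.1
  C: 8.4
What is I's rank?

7

Sorted (descending): 9.3, 8.8, 8.5, 8.4, 8.4, 8.2, 8.1, 5.3, 4.6, 4.2, 3.1
The 2 values of 8.4 occupy positions 4–5 → each gets rank 4.
I has value 8.1 → rank 7.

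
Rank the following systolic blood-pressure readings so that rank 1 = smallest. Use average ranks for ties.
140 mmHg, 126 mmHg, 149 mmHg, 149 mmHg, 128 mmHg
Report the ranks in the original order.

Sorted (ascending): 126, 128, 140, 149, 149
The 2 values of 149 occupy positions 4–5 → average rank (4+5)/2 = 4.5.

3, 1, 4.5, 4.5, 2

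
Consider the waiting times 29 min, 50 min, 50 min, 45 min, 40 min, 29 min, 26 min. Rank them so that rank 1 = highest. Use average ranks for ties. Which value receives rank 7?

26

Sorted (descending): 50, 50, 45, 40, 29, 29, 26
The 2 values of 50 occupy positions 1–2 → average rank (1+2)/2 = 1.5.
The 2 values of 29 occupy positions 5–6 → average rank (5+6)/2 = 5.5.
Rank 7 → value 26.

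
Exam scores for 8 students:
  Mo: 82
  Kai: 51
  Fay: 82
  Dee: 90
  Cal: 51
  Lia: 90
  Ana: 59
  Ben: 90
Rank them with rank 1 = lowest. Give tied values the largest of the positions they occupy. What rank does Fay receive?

Sorted (ascending): 51, 51, 59, 82, 82, 90, 90, 90
The 2 values of 51 occupy positions 1–2 → each gets rank 2.
The 2 values of 82 occupy positions 4–5 → each gets rank 5.
The 3 values of 90 occupy positions 6–8 → each gets rank 8.
Fay has value 82 → rank 5.

5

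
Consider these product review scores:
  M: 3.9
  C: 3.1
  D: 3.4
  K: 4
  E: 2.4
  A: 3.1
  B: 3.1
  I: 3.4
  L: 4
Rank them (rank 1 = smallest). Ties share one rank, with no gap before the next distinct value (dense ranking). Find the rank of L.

Sorted (ascending): 2.4, 3.1, 3.1, 3.1, 3.4, 3.4, 3.9, 4, 4
The 3 values of 3.1 share dense rank 2.
The 2 values of 3.4 share dense rank 3.
The 2 values of 4 share dense rank 5.
Remaining distinct values take the next consecutive integers.
L has value 4 → rank 5.

5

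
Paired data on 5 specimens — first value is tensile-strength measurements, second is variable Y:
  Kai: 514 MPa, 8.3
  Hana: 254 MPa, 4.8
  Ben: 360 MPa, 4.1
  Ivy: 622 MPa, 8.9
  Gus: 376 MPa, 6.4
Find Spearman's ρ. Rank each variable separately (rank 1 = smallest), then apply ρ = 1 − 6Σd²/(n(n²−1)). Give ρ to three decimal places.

0.900

Ranks of variable 1: 4, 1, 2, 5, 3
Ranks of variable 2: 4, 2, 1, 5, 3
d = r₁ − r₂: 0, -1, 1, 0, 0
d²: 0, 1, 1, 0, 0; Σd² = 2
ρ = 1 − 6·2/(5·24) = 1 − 12/120 = 0.900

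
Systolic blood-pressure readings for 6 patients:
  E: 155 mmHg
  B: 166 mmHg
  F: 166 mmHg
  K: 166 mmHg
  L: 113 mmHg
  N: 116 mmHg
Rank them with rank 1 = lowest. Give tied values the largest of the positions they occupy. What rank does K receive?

6

Sorted (ascending): 113, 116, 155, 166, 166, 166
The 3 values of 166 occupy positions 4–6 → each gets rank 6.
K has value 166 mmHg → rank 6.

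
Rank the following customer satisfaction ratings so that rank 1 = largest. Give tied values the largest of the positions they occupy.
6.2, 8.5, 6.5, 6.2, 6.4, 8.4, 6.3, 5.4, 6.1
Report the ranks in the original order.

Sorted (descending): 8.5, 8.4, 6.5, 6.4, 6.3, 6.2, 6.2, 6.1, 5.4
The 2 values of 6.2 occupy positions 6–7 → each gets rank 7.

7, 1, 3, 7, 4, 2, 5, 9, 8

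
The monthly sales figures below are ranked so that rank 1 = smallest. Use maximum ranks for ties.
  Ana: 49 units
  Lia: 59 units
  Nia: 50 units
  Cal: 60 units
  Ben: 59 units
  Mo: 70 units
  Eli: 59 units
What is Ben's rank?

5

Sorted (ascending): 49, 50, 59, 59, 59, 60, 70
The 3 values of 59 occupy positions 3–5 → each gets rank 5.
Ben has value 59 units → rank 5.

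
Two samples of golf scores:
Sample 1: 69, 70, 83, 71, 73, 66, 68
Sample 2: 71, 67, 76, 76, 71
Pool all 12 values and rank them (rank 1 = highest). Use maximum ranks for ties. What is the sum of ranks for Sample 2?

31

Sorted (descending): 83, 76, 76, 73, 71, 71, 71, 70, 69, 68, 67, 66
The 2 values of 76 occupy positions 2–3 → each gets rank 3.
The 3 values of 71 occupy positions 5–7 → each gets rank 7.
Sample 2 values → pooled ranks: 71→7, 67→11, 76→3, 76→3, 71→7
Rank sum = 7 + 11 + 3 + 3 + 7 = 31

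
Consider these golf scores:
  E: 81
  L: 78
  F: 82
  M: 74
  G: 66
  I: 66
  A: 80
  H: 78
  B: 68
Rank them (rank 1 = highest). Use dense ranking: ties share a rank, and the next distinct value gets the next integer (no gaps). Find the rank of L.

Sorted (descending): 82, 81, 80, 78, 78, 74, 68, 66, 66
The 2 values of 78 share dense rank 4.
The 2 values of 66 share dense rank 7.
Remaining distinct values take the next consecutive integers.
L has value 78 → rank 4.

4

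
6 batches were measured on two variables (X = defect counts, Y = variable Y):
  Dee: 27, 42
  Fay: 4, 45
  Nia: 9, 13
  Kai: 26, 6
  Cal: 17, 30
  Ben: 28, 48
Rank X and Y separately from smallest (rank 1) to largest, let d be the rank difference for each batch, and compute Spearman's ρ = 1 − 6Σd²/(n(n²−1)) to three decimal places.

Ranks of variable 1: 5, 1, 2, 4, 3, 6
Ranks of variable 2: 4, 5, 2, 1, 3, 6
d = r₁ − r₂: 1, -4, 0, 3, 0, 0
d²: 1, 16, 0, 9, 0, 0; Σd² = 26
ρ = 1 − 6·26/(6·35) = 1 − 156/210 = 0.257

0.257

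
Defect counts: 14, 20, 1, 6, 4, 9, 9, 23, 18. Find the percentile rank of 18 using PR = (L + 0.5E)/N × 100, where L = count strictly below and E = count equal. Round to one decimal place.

N = 9.
Strictly below 18: 6. Equal to 18: 1.
PR = (6 + 0.5·1)/9 × 100 = 72.2

72.2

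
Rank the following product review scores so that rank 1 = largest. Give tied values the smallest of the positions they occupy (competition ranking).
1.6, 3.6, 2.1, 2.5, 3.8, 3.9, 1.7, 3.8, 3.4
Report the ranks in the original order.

Sorted (descending): 3.9, 3.8, 3.8, 3.6, 3.4, 2.5, 2.1, 1.7, 1.6
The 2 values of 3.8 occupy positions 2–3 → each gets rank 2.

9, 4, 7, 6, 2, 1, 8, 2, 5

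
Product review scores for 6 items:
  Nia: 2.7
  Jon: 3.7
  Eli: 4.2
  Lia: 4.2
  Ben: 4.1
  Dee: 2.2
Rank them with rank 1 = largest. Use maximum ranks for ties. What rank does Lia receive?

Sorted (descending): 4.2, 4.2, 4.1, 3.7, 2.7, 2.2
The 2 values of 4.2 occupy positions 1–2 → each gets rank 2.
Lia has value 4.2 → rank 2.

2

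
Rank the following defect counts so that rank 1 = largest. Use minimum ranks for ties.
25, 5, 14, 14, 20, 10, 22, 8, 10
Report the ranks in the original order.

1, 9, 4, 4, 3, 6, 2, 8, 6

Sorted (descending): 25, 22, 20, 14, 14, 10, 10, 8, 5
The 2 values of 14 occupy positions 4–5 → each gets rank 4.
The 2 values of 10 occupy positions 6–7 → each gets rank 6.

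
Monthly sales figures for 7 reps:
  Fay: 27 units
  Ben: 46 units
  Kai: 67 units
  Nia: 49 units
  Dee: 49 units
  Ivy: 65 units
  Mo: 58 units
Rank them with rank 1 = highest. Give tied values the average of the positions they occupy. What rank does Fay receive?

7

Sorted (descending): 67, 65, 58, 49, 49, 46, 27
The 2 values of 49 occupy positions 4–5 → average rank (4+5)/2 = 4.5.
Fay has value 27 units → rank 7.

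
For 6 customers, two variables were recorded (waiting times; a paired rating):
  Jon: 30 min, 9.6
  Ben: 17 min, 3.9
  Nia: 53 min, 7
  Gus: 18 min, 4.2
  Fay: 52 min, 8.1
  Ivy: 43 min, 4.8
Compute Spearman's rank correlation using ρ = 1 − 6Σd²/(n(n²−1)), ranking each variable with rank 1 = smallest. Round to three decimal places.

0.600

Ranks of variable 1: 3, 1, 6, 2, 5, 4
Ranks of variable 2: 6, 1, 4, 2, 5, 3
d = r₁ − r₂: -3, 0, 2, 0, 0, 1
d²: 9, 0, 4, 0, 0, 1; Σd² = 14
ρ = 1 − 6·14/(6·35) = 1 − 84/210 = 0.600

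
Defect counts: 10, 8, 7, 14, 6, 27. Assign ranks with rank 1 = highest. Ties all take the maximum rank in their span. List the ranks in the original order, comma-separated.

3, 4, 5, 2, 6, 1

Sorted (descending): 27, 14, 10, 8, 7, 6
No ties — each value takes its position as its rank.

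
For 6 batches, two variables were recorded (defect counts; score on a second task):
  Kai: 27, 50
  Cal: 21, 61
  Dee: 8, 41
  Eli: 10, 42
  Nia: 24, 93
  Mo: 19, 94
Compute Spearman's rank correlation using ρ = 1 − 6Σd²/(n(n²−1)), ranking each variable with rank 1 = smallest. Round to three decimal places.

Ranks of variable 1: 6, 4, 1, 2, 5, 3
Ranks of variable 2: 3, 4, 1, 2, 5, 6
d = r₁ − r₂: 3, 0, 0, 0, 0, -3
d²: 9, 0, 0, 0, 0, 9; Σd² = 18
ρ = 1 − 6·18/(6·35) = 1 − 108/210 = 0.486

0.486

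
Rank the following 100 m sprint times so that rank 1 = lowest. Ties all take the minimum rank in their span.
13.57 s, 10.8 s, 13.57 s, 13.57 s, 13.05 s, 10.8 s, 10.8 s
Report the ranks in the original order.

5, 1, 5, 5, 4, 1, 1

Sorted (ascending): 10.8, 10.8, 10.8, 13.05, 13.57, 13.57, 13.57
The 3 values of 10.8 occupy positions 1–3 → each gets rank 1.
The 3 values of 13.57 occupy positions 5–7 → each gets rank 5.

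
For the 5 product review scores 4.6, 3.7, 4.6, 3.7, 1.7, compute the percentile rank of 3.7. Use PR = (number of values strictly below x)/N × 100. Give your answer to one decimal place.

20.0

N = 5.
Strictly below 3.7: 1. Equal to 3.7: 2.
PR = 1/5 × 100 = 20.0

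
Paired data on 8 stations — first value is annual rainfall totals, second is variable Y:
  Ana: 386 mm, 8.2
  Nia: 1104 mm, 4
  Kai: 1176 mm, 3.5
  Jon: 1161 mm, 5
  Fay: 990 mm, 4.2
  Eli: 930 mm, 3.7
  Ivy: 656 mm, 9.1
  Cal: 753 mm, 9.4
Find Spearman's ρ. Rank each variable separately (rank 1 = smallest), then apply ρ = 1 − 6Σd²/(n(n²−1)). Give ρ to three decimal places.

Ranks of variable 1: 1, 6, 8, 7, 5, 4, 2, 3
Ranks of variable 2: 6, 3, 1, 5, 4, 2, 7, 8
d = r₁ − r₂: -5, 3, 7, 2, 1, 2, -5, -5
d²: 25, 9, 49, 4, 1, 4, 25, 25; Σd² = 142
ρ = 1 − 6·142/(8·63) = 1 − 852/504 = -0.690

-0.690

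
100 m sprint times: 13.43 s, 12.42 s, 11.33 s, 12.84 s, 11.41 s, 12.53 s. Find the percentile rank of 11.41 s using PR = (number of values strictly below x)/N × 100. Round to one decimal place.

16.7

N = 6.
Strictly below 11.41: 1. Equal to 11.41: 1.
PR = 1/6 × 100 = 16.7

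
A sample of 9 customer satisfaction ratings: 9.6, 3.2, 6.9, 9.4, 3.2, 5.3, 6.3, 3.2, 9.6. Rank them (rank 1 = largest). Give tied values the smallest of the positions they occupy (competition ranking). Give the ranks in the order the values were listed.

Sorted (descending): 9.6, 9.6, 9.4, 6.9, 6.3, 5.3, 3.2, 3.2, 3.2
The 2 values of 9.6 occupy positions 1–2 → each gets rank 1.
The 3 values of 3.2 occupy positions 7–9 → each gets rank 7.

1, 7, 4, 3, 7, 6, 5, 7, 1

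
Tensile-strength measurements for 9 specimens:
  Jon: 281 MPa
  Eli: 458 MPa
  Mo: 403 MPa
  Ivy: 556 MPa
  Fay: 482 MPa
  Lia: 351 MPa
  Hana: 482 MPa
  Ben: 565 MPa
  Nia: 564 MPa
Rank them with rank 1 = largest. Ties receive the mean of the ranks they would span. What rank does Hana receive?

Sorted (descending): 565, 564, 556, 482, 482, 458, 403, 351, 281
The 2 values of 482 occupy positions 4–5 → average rank (4+5)/2 = 4.5.
Hana has value 482 MPa → rank 4.5.

4.5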